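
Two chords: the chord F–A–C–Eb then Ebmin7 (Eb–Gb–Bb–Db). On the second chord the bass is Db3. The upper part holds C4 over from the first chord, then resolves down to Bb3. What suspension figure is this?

7–6 suspension.

At the second chord the bass is Db3. The suspended C4 lies a seventh above the bass; after resolving down by step to Bb3, the interval above the bass becomes a sixth.
Suspension figures are named by those two intervals: 7–6.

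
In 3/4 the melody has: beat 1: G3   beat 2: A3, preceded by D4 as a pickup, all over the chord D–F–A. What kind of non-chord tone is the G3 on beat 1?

The harmony at that moment is D minor triad (D, F, A); G3 is not a chord tone.
It is approached by leap down from D4 and left by step up to A3.
Leap in, step out, metrically accented — an appoggiatura.

Appoggiatura.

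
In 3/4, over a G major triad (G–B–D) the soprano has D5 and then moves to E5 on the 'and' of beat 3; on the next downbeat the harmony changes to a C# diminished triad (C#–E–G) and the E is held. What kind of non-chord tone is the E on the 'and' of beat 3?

Anticipation.

The harmony at that moment is G major triad (G, B, D); E5 is not a chord tone.
It is approached by step up from D5 and then sustained as the same pitch into the next harmony.
Arriving early and becoming a chord tone when the harmony changes — an anticipation.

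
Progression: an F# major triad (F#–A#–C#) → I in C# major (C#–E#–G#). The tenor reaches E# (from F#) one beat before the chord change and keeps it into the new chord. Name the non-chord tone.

The harmony at that moment is F# major triad (F#, A#, C#); E# is not a chord tone.
It is approached by step down from F# and then sustained as the same pitch into the next harmony.
Arriving early and becoming a chord tone when the harmony changes — an anticipation.

E# is an anticipation.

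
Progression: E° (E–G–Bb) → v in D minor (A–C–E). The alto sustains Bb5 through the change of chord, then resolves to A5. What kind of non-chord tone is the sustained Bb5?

The harmony at that moment is A minor triad (A, C, E); Bb5 is not a chord tone.
It is held over (the same pitch as the preceding Bb5) and left by step down to A5.
Held over from the previous chord and resolving down by step — a suspension.

Bb5 is a suspension.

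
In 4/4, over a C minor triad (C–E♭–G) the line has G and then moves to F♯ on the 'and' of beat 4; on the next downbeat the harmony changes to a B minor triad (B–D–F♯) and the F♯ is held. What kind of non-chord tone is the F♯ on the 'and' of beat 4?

The harmony at that moment is C minor triad (C, E♭, G); F♯ is not a chord tone.
It is approached by step down from G and then sustained as the same pitch into the next harmony.
Arriving early and becoming a chord tone when the harmony changes — an anticipation.

Anticipation.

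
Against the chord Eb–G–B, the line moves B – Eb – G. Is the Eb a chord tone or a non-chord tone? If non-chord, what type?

Eb augmented triad contains Eb, G, B; Eb is the root, so it is a chord tone.

Chord tone (the root of Eb augmented triad).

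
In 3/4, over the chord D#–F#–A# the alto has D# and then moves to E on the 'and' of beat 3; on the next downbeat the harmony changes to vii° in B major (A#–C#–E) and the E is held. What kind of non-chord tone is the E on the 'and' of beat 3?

Anticipation.

The harmony at that moment is D# minor triad (D#, F#, A#); E is not a chord tone.
It is approached by step up from D# and then sustained as the same pitch into the next harmony.
Arriving early and becoming a chord tone when the harmony changes — an anticipation.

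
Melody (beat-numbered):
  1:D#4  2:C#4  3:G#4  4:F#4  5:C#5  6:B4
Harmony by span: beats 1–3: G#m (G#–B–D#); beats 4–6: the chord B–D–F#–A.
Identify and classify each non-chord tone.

The harmony at that moment is G# minor triad (G#, B, D#); C#4 is not a chord tone.
It is approached by step down from D#4 and left by leap up to G#4.
Step in, leap out — an escape tone.
The harmony at that moment is B minor seventh chord (B, D, F#, A); C#5 is not a chord tone.
It is approached by leap up from F#4 and left by step down to B4.
Leap in, step out — an appoggiatura.

C#4 (beat 2) — escape tone; C#5 (beat 5) — appoggiatura.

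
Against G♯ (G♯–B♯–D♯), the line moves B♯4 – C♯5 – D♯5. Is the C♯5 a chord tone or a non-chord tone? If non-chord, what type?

The harmony at that moment is G♯ major triad (G♯, B♯, D♯); C♯5 is not a chord tone.
It is approached by step up from B♯4 and left by step up to D♯5.
Step in, step out in the same direction — a passing tone.

Non-chord tone — a passing tone.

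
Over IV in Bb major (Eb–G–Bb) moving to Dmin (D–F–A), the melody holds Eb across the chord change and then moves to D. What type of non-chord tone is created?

The harmony at that moment is D minor triad (D, F, A); Eb is not a chord tone.
It is held over (the same pitch as the preceding Eb) and left by step down to D.
Held over from the previous chord and resolving down by step — a suspension.

Eb is a suspension.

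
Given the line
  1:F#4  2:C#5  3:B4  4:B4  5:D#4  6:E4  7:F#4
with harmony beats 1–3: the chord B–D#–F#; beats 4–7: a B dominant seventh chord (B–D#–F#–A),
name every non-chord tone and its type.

The harmony at that moment is B major triad (B, D#, F#); C#5 is not a chord tone.
It is approached by leap up from F#4 and left by step down to B4.
Leap in, step out — an appoggiatura.
The harmony at that moment is B dominant seventh chord (B, D#, F#, A); E4 is not a chord tone.
It is approached by step up from D#4 and left by step up to F#4.
Step in, step out in the same direction — a passing tone.

C#5 (beat 2) — appoggiatura; E4 (beat 6) — passing tone.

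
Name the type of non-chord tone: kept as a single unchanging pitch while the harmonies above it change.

Pedal tone.

Approach: none. Departure: none — a single pitch is sustained while the chords change around it, passing through harmonies that do not contain it.
No melodic motion at all; the dissonance is created entirely by the moving harmonies against the stationary note — a pedal tone (pedal point).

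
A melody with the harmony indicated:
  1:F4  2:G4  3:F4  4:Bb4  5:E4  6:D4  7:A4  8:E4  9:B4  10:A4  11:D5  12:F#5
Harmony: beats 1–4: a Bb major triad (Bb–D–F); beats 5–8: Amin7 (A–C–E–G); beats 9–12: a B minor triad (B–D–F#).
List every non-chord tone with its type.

The harmony at that moment is Bb major triad (Bb, D, F); G4 is not a chord tone.
It is approached by step up from F4 and left by step down to F4.
Step away and step back to the same note — a neighbor tone (upper neighbor).
The harmony at that moment is A minor seventh chord (A, C, E, G); D4 is not a chord tone.
It is approached by step down from E4 and left by leap up to A4.
Step in, leap out — an escape tone.
The harmony at that moment is B minor triad (B, D, F#); A4 is not a chord tone.
It is approached by step down from B4 and left by leap up to D5.
Step in, leap out — an escape tone.

G4 (beat 2) — neighbor tone; D4 (beat 6) — escape tone; A4 (beat 10) — escape tone.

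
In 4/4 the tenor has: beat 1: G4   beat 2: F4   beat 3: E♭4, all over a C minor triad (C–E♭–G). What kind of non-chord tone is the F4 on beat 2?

Passing tone.

The harmony at that moment is C minor triad (C, E♭, G); F4 is not a chord tone.
It is approached by step down from G4 and left by step down to E♭4.
Step in, step out in the same direction — a passing tone.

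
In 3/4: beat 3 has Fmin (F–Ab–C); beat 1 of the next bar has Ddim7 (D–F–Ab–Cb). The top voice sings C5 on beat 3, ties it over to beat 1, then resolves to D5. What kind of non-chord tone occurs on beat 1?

Retardation.

The harmony at that moment is D diminished seventh chord (D, F, Ab, Cb); C5 is not a chord tone.
It is held over (the same pitch as the preceding C5) and left by step up to D5.
Held over from the previous chord and resolving up by step — a retardation.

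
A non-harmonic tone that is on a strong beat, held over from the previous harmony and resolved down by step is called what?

Approach: by preparation — the pitch is first a chord tone, then held (tied or repeated) while the harmony changes under it. Departure: down by step. Metric position: strong.
A prepared dissonance that resolves downward by step — a suspension. (The same figure resolving upward would be a retardation.)

Suspension.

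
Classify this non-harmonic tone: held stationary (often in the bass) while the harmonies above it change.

Pedal tone.

Approach: none. Departure: none — a single pitch is sustained while the chords change around it, passing through harmonies that do not contain it.
No melodic motion at all; the dissonance is created entirely by the moving harmonies against the stationary note — a pedal tone (pedal point).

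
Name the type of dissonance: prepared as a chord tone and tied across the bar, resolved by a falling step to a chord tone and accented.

Approach: by preparation — the pitch is first a chord tone, then held (tied or repeated) while the harmony changes under it. Departure: down by step. Metric position: strong.
A prepared dissonance that resolves downward by step — a suspension. (The same figure resolving upward would be a retardation.)

Suspension.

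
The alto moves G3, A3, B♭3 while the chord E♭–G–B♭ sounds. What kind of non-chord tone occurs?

A3 is a passing tone.

The harmony at that moment is E♭ major triad (E♭, G, B♭); A3 is not a chord tone.
It is approached by step up from G3 and left by step up to B♭3.
Step in, step out in the same direction — a passing tone.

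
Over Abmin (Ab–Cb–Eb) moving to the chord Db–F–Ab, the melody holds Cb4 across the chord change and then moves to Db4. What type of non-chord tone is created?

The harmony at that moment is Db major triad (Db, F, Ab); Cb4 is not a chord tone.
It is held over (the same pitch as the preceding Cb4) and left by step up to Db4.
Held over from the previous chord and resolving up by step — a retardation.

Cb4 is a retardation.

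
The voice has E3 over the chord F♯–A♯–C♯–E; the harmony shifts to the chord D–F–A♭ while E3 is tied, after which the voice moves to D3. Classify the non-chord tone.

The harmony at that moment is D diminished triad (D, F, A♭); E3 is not a chord tone.
It is held over (the same pitch as the preceding E3) and left by step down to D3.
Held over from the previous chord and resolving down by step — a suspension.

E3 is a suspension.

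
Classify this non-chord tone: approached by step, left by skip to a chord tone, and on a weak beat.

Escape tone.

Approach: by step. Departure: by leap. Metric position: weak.
Step in, leap out, from a weak position — an escape tone (échappée). (It is the mirror image of the appoggiatura, which leaps in and steps out on a strong beat.)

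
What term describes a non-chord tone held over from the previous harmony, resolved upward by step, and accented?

Retardation.

Approach: by preparation — the pitch is first a chord tone, then held (tied or repeated) while the harmony changes under it. Departure: up by step. Metric position: strong.
A prepared dissonance that resolves upward by step — a retardation. (The same figure resolving downward would be a suspension.)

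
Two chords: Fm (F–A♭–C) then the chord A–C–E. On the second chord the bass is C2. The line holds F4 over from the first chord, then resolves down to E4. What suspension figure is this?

At the second chord the bass is C2. The suspended F4 lies a fourth above the bass; after resolving down by step to E4, the interval above the bass becomes a third.
Suspension figures are named by those two intervals: 4–3.

4–3 suspension.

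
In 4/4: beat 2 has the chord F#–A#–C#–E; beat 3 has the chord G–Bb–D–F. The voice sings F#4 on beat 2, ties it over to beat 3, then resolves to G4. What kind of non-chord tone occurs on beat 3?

The harmony at that moment is G minor seventh chord (G, Bb, D, F); F#4 is not a chord tone.
It is held over (the same pitch as the preceding F#4) and left by step up to G4.
Held over from the previous chord and resolving up by step — a retardation.

Retardation.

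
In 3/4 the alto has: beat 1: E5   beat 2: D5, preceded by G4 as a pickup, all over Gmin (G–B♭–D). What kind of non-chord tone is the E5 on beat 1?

The harmony at that moment is G minor triad (G, B♭, D); E5 is not a chord tone.
It is approached by leap up from G4 and left by step down to D5.
Leap in, step out, metrically accented — an appoggiatura.

Appoggiatura.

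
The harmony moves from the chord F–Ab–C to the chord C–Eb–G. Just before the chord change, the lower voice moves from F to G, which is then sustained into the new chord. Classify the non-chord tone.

The harmony at that moment is F minor triad (F, Ab, C); G is not a chord tone.
It is approached by step up from F and then sustained as the same pitch into the next harmony.
Arriving early and becoming a chord tone when the harmony changes — an anticipation.

G is an anticipation.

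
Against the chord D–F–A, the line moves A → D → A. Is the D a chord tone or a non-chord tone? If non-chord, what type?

Chord tone (the root of D minor triad).

D minor triad contains D, F, A; D is the root, so it is a chord tone.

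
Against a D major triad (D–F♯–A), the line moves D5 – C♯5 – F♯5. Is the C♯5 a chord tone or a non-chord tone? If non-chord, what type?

The harmony at that moment is D major triad (D, F♯, A); C♯5 is not a chord tone.
It is approached by step down from D5 and left by leap up to F♯5.
Step in, leap out — an escape tone.

Non-chord tone — an escape tone.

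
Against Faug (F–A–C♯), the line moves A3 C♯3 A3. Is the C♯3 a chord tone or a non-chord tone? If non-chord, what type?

F augmented triad contains F, A, C♯; C♯ is the fifth, so it is a chord tone.

Chord tone (the fifth of F augmented triad).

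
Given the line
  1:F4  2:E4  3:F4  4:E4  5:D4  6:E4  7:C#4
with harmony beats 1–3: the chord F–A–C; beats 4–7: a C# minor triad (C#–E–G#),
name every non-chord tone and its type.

The harmony at that moment is F major triad (F, A, C); E4 is not a chord tone.
It is approached by step down from F4 and left by step up to F4.
Step away and step back to the same note — a neighbor tone (lower neighbor).
The harmony at that moment is C# minor triad (C#, E, G#); D4 is not a chord tone.
It is approached by step down from E4 and left by step up to E4.
Step away and step back to the same note — a neighbor tone (lower neighbor).

E4 (beat 2) — neighbor tone; D4 (beat 5) — neighbor tone.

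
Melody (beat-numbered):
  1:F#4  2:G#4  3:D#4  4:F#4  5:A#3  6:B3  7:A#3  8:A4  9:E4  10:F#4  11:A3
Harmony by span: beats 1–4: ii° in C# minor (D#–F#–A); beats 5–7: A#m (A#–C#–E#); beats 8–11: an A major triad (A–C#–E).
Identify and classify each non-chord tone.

The harmony at that moment is D# diminished triad (D#, F#, A); G#4 is not a chord tone.
It is approached by step up from F#4 and left by leap down to D#4.
Step in, leap out — an escape tone.
The harmony at that moment is A# minor triad (A#, C#, E#); B3 is not a chord tone.
It is approached by step up from A#3 and left by step down to A#3.
Step away and step back to the same note — a neighbor tone (upper neighbor).
The harmony at that moment is A major triad (A, C#, E); F#4 is not a chord tone.
It is approached by step up from E4 and left by leap down to A3.
Step in, leap out — an escape tone.

G#4 (beat 2) — escape tone; B3 (beat 6) — neighbor tone; F#4 (beat 10) — escape tone.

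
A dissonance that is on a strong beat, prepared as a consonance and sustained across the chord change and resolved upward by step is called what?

Approach: by preparation — the pitch is first a chord tone, then held (tied or repeated) while the harmony changes under it. Departure: up by step. Metric position: strong.
A prepared dissonance that resolves upward by step — a retardation. (The same figure resolving downward would be a suspension.)

Retardation.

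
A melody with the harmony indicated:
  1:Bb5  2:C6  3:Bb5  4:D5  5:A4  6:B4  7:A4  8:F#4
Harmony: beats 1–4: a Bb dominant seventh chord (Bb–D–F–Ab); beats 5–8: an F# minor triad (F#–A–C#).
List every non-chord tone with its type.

C6 (beat 2) — neighbor tone; B4 (beat 6) — neighbor tone.

The harmony at that moment is Bb dominant seventh chord (Bb, D, F, Ab); C6 is not a chord tone.
It is approached by step up from Bb5 and left by step down to Bb5.
Step away and step back to the same note — a neighbor tone (upper neighbor).
The harmony at that moment is F# minor triad (F#, A, C#); B4 is not a chord tone.
It is approached by step up from A4 and left by step down to A4.
Step away and step back to the same note — a neighbor tone (upper neighbor).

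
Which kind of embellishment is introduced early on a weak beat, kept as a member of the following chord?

Approach: ahead of the chord change (typically by step), so it is dissonant against the current harmony. Departure: none — the same pitch is restated or held and is a chord tone of the new harmony.
Dissonant first, consonant once the harmony catches up: the note simply arrives early — an anticipation. (The reverse timing, consonant first and dissonant after the change, would be a suspension or retardation.)

Anticipation.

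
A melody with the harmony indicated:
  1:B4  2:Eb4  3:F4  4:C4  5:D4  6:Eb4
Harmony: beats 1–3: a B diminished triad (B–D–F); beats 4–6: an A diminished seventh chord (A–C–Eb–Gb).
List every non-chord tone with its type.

Eb4 (beat 2) — appoggiatura; D4 (beat 5) — passing tone.

The harmony at that moment is B diminished triad (B, D, F); Eb4 is not a chord tone.
It is approached by leap down from B4 and left by step up to F4.
Leap in, step out — an appoggiatura.
The harmony at that moment is A diminished seventh chord (A, C, Eb, Gb); D4 is not a chord tone.
It is approached by step up from C4 and left by step up to Eb4.
Step in, step out in the same direction — a passing tone.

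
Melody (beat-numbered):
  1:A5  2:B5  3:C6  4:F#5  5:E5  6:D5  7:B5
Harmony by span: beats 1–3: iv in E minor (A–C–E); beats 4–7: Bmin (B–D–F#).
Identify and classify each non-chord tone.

B5 (beat 2) — passing tone; E5 (beat 5) — passing tone.

The harmony at that moment is A minor triad (A, C, E); B5 is not a chord tone.
It is approached by step up from A5 and left by step up to C6.
Step in, step out in the same direction — a passing tone.
The harmony at that moment is B minor triad (B, D, F#); E5 is not a chord tone.
It is approached by step down from F#5 and left by step down to D5.
Step in, step out in the same direction — a passing tone.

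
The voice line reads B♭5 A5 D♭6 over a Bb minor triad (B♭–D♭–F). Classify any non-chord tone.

A5 is an escape tone.

The harmony at that moment is B♭ minor triad (B♭, D♭, F); A5 is not a chord tone.
It is approached by step down from B♭5 and left by leap up to D♭6.
Step in, leap out — an escape tone.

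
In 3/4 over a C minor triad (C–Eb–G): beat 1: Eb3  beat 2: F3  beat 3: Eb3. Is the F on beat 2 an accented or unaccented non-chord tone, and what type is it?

Unaccented neighbor tone.

The harmony at that moment is C minor triad (C, Eb, G); F3 is not a chord tone.
It is approached by step up from Eb3 and left by step down to Eb3.
Step away and step back to the same note — a neighbor tone (upper neighbor).
It falls on a weak beat, so it is unaccented.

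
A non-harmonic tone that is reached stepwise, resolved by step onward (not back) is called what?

Approach: by step. Departure: by step, continuing in the same direction.
Stepwise on both sides with no change of direction means the note fills in the space between two different chord tones — a passing tone. (Had it turned back to its starting note it would be a neighbor tone instead.)

Passing tone.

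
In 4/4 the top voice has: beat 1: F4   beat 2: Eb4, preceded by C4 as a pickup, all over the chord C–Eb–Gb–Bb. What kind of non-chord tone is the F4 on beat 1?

The harmony at that moment is C half-diminished seventh chord (C, Eb, Gb, Bb); F4 is not a chord tone.
It is approached by leap up from C4 and left by step down to Eb4.
Leap in, step out, metrically accented — an appoggiatura.

Appoggiatura.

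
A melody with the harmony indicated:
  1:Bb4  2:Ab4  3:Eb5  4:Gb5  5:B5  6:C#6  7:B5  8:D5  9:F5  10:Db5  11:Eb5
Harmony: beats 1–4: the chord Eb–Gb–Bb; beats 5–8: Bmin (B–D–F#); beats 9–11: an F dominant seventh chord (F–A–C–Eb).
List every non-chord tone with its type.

Ab4 (beat 2) — escape tone; C#6 (beat 6) — neighbor tone; Db5 (beat 10) — appoggiatura.

The harmony at that moment is Eb minor triad (Eb, Gb, Bb); Ab4 is not a chord tone.
It is approached by step down from Bb4 and left by leap up to Eb5.
Step in, leap out — an escape tone.
The harmony at that moment is B minor triad (B, D, F#); C#6 is not a chord tone.
It is approached by step up from B5 and left by step down to B5.
Step away and step back to the same note — a neighbor tone (upper neighbor).
The harmony at that moment is F dominant seventh chord (F, A, C, Eb); Db5 is not a chord tone.
It is approached by leap down from F5 and left by step up to Eb5.
Leap in, step out — an appoggiatura.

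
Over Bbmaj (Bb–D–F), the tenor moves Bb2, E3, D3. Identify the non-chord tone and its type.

The harmony at that moment is Bb major triad (Bb, D, F); E3 is not a chord tone.
It is approached by leap up from Bb2 and left by step down to D3.
Leap in, step out — an appoggiatura.

E3 is an appoggiatura.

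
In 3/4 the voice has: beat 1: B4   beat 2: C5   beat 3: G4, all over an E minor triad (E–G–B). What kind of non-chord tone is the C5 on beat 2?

The harmony at that moment is E minor triad (E, G, B); C5 is not a chord tone.
It is approached by step up from B4 and left by leap down to G4.
Step in, leap out, on a weak beat — an escape tone.

Escape tone.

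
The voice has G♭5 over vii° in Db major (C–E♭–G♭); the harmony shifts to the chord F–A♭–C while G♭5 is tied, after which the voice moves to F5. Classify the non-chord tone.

G♭5 is a suspension.

The harmony at that moment is F minor triad (F, A♭, C); G♭5 is not a chord tone.
It is held over (the same pitch as the preceding G♭5) and left by step down to F5.
Held over from the previous chord and resolving down by step — a suspension.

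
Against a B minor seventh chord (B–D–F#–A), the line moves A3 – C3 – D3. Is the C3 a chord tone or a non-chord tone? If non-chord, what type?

The harmony at that moment is B minor seventh chord (B, D, F#, A); C3 is not a chord tone.
It is approached by leap down from A3 and left by step up to D3.
Leap in, step out — an appoggiatura.

Non-chord tone — an appoggiatura.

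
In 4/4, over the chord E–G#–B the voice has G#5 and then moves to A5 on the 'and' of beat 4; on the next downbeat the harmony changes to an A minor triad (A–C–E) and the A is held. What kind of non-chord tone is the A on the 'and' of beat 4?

The harmony at that moment is E major triad (E, G#, B); A5 is not a chord tone.
It is approached by step up from G#5 and then sustained as the same pitch into the next harmony.
Arriving early and becoming a chord tone when the harmony changes — an anticipation.

Anticipation.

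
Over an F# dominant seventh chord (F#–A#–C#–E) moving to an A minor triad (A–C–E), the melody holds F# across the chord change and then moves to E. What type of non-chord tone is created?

The harmony at that moment is A minor triad (A, C, E); F# is not a chord tone.
It is held over (the same pitch as the preceding F#) and left by step down to E.
Held over from the previous chord and resolving down by step — a suspension.

F# is a suspension.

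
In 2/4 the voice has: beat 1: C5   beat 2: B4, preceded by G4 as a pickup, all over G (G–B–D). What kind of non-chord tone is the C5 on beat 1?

Appoggiatura.

The harmony at that moment is G major triad (G, B, D); C5 is not a chord tone.
It is approached by leap up from G4 and left by step down to B4.
Leap in, step out, metrically accented — an appoggiatura.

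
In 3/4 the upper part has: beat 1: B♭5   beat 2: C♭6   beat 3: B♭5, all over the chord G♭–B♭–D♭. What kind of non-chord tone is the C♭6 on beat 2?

The harmony at that moment is G♭ major triad (G♭, B♭, D♭); C♭6 is not a chord tone.
It is approached by step up from B♭5 and left by step down to B♭5.
Step away and step back to the same note — a neighbor tone (upper neighbor).

Upper neighbor tone.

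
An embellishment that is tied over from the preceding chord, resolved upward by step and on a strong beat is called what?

Retardation.

Approach: by preparation — the pitch is first a chord tone, then held (tied or repeated) while the harmony changes under it. Departure: up by step. Metric position: strong.
A prepared dissonance that resolves upward by step — a retardation. (The same figure resolving downward would be a suspension.)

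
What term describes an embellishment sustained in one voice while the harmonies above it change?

Pedal tone.

Approach: none. Departure: none — a single pitch is sustained while the chords change around it, passing through harmonies that do not contain it.
No melodic motion at all; the dissonance is created entirely by the moving harmonies against the stationary note — a pedal tone (pedal point).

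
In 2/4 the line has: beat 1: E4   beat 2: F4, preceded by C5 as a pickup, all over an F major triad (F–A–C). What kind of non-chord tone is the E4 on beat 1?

Appoggiatura.

The harmony at that moment is F major triad (F, A, C); E4 is not a chord tone.
It is approached by leap down from C5 and left by step up to F4.
Leap in, step out, metrically accented — an appoggiatura.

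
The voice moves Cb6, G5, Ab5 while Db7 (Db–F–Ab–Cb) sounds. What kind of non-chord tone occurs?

The harmony at that moment is Db dominant seventh chord (Db, F, Ab, Cb); G5 is not a chord tone.
It is approached by leap down from Cb6 and left by step up to Ab5.
Leap in, step out — an appoggiatura.

G5 is an appoggiatura.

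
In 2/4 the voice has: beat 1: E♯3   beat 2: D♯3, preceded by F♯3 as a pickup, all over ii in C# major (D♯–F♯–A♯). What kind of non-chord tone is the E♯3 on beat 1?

The harmony at that moment is D♯ minor triad (D♯, F♯, A♯); E♯3 is not a chord tone.
It is approached by step down from F♯3 and left by step down to D♯3.
Step in, step out in the same direction — a passing tone.

Passing tone.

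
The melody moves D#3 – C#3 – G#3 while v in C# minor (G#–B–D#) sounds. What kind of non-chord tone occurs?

The harmony at that moment is G# minor triad (G#, B, D#); C#3 is not a chord tone.
It is approached by step down from D#3 and left by leap up to G#3.
Step in, leap out — an escape tone.

C#3 is an escape tone.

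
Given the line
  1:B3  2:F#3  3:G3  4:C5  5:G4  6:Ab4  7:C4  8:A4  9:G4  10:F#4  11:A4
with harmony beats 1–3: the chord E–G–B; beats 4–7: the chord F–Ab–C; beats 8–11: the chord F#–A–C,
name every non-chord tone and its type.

The harmony at that moment is E minor triad (E, G, B); F#3 is not a chord tone.
It is approached by leap down from B3 and left by step up to G3.
Leap in, step out — an appoggiatura.
The harmony at that moment is F minor triad (F, Ab, C); G4 is not a chord tone.
It is approached by leap down from C5 and left by step up to Ab4.
Leap in, step out — an appoggiatura.
The harmony at that moment is F# diminished triad (F#, A, C); G4 is not a chord tone.
It is approached by step down from A4 and left by step down to F#4.
Step in, step out in the same direction — a passing tone.

F#3 (beat 2) — appoggiatura; G4 (beat 5) — appoggiatura; G4 (beat 9) — passing tone.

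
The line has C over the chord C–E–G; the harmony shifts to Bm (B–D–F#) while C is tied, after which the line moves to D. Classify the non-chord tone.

The harmony at that moment is B minor triad (B, D, F#); C is not a chord tone.
It is held over (the same pitch as the preceding C) and left by step up to D.
Held over from the previous chord and resolving up by step — a retardation.

C is a retardation.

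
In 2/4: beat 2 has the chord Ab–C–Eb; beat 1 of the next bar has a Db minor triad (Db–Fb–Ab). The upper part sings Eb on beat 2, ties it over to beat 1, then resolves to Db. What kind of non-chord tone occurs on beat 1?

The harmony at that moment is Db minor triad (Db, Fb, Ab); Eb is not a chord tone.
It is held over (the same pitch as the preceding Eb) and left by step down to Db.
Held over from the previous chord and resolving down by step — a suspension.

Suspension.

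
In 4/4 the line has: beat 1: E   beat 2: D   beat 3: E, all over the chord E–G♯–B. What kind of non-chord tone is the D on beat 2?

The harmony at that moment is E major triad (E, G♯, B); D is not a chord tone.
It is approached by step down from E and left by step up to E.
Step away and step back to the same note — a neighbor tone (lower neighbor).

Lower neighbor tone.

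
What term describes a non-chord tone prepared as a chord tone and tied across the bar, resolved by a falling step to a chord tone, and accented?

Suspension.

Approach: by preparation — the pitch is first a chord tone, then held (tied or repeated) while the harmony changes under it. Departure: down by step. Metric position: strong.
A prepared dissonance that resolves downward by step — a suspension. (The same figure resolving upward would be a retardation.)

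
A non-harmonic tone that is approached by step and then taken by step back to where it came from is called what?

Neighbor tone.

Approach: by step. Departure: by step in the opposite direction, back to the starting pitch.
Stepwise on both sides but reversing to return to the same chord tone — a neighbor tone. (Had it continued onward in the same direction it would be a passing tone instead.)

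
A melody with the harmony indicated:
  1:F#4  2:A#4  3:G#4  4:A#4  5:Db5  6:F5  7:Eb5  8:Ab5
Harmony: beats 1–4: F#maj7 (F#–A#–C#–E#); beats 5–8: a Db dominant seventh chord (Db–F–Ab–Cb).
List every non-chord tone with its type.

The harmony at that moment is F# major seventh chord (F#, A#, C#, E#); G#4 is not a chord tone.
It is approached by step down from A#4 and left by step up to A#4.
Step away and step back to the same note — a neighbor tone (lower neighbor).
The harmony at that moment is Db dominant seventh chord (Db, F, Ab, Cb); Eb5 is not a chord tone.
It is approached by step down from F5 and left by leap up to Ab5.
Step in, leap out — an escape tone.

G#4 (beat 3) — neighbor tone; Eb5 (beat 7) — escape tone.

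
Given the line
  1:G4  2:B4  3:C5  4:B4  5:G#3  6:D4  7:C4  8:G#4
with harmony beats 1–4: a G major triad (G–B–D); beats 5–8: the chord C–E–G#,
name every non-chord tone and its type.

The harmony at that moment is G major triad (G, B, D); C5 is not a chord tone.
It is approached by step up from B4 and left by step down to B4.
Step away and step back to the same note — a neighbor tone (upper neighbor).
The harmony at that moment is C augmented triad (C, E, G#); D4 is not a chord tone.
It is approached by leap up from G#3 and left by step down to C4.
Leap in, step out — an appoggiatura.

C5 (beat 3) — neighbor tone; D4 (beat 6) — appoggiatura.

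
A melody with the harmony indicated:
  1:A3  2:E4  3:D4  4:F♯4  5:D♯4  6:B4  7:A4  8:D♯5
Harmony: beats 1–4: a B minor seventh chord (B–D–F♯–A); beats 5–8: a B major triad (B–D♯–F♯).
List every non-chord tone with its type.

The harmony at that moment is B minor seventh chord (B, D, F♯, A); E4 is not a chord tone.
It is approached by leap up from A3 and left by step down to D4.
Leap in, step out — an appoggiatura.
The harmony at that moment is B major triad (B, D♯, F♯); A4 is not a chord tone.
It is approached by step down from B4 and left by leap up to D♯5.
Step in, leap out — an escape tone.

E4 (beat 2) — appoggiatura; A4 (beat 7) — escape tone.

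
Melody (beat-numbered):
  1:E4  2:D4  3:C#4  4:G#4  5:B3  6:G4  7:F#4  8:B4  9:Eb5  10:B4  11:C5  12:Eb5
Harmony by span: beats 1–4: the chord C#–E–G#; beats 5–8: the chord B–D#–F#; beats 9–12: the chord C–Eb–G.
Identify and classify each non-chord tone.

The harmony at that moment is C# minor triad (C#, E, G#); D4 is not a chord tone.
It is approached by step down from E4 and left by step down to C#4.
Step in, step out in the same direction — a passing tone.
The harmony at that moment is B major triad (B, D#, F#); G4 is not a chord tone.
It is approached by leap up from B3 and left by step down to F#4.
Leap in, step out — an appoggiatura.
The harmony at that moment is C minor triad (C, Eb, G); B4 is not a chord tone.
It is approached by leap down from Eb5 and left by step up to C5.
Leap in, step out — an appoggiatura.

D4 (beat 2) — passing tone; G4 (beat 6) — appoggiatura; B4 (beat 10) — appoggiatura.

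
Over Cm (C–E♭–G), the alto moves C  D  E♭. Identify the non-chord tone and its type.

D is a passing tone.

The harmony at that moment is C minor triad (C, E♭, G); D is not a chord tone.
It is approached by step up from C and left by step up to E♭.
Step in, step out in the same direction — a passing tone.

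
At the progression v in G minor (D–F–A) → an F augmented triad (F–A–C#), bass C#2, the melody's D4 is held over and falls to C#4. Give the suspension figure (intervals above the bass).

9–8 suspension.

At the second chord the bass is C#2. The suspended D4 lies a ninth above the bass; after resolving down by step to C#4, the interval above the bass becomes an octave.
Suspension figures are named by those two intervals: 9–8.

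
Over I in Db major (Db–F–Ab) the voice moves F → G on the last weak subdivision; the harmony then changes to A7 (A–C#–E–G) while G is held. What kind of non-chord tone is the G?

The harmony at that moment is Db major triad (Db, F, Ab); G is not a chord tone.
It is approached by step up from F and then sustained as the same pitch into the next harmony.
Arriving early and becoming a chord tone when the harmony changes — an anticipation.

G is an anticipation.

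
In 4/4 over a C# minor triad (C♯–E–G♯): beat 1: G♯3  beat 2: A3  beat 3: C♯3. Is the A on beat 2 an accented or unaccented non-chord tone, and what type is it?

Unaccented escape tone.

The harmony at that moment is C♯ minor triad (C♯, E, G♯); A3 is not a chord tone.
It is approached by step up from G♯3 and left by leap down to C♯3.
Step in, leap out — an escape tone.
It falls on a weak beat, so it is unaccented.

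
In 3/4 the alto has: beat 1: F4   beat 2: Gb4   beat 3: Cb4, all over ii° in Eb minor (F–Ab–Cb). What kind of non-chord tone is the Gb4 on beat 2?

Escape tone.

The harmony at that moment is F diminished triad (F, Ab, Cb); Gb4 is not a chord tone.
It is approached by step up from F4 and left by leap down to Cb4.
Step in, leap out, on a weak beat — an escape tone.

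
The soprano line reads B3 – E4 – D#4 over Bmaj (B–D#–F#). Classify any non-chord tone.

E4 is an appoggiatura.

The harmony at that moment is B major triad (B, D#, F#); E4 is not a chord tone.
It is approached by leap up from B3 and left by step down to D#4.
Leap in, step out — an appoggiatura.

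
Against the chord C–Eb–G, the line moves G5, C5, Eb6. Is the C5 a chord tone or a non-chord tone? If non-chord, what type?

Chord tone (the root of C minor triad).

C minor triad contains C, Eb, G; C is the root, so it is a chord tone.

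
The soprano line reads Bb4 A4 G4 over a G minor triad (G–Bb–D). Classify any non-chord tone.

A4 is a passing tone.

The harmony at that moment is G minor triad (G, Bb, D); A4 is not a chord tone.
It is approached by step down from Bb4 and left by step down to G4.
Step in, step out in the same direction — a passing tone.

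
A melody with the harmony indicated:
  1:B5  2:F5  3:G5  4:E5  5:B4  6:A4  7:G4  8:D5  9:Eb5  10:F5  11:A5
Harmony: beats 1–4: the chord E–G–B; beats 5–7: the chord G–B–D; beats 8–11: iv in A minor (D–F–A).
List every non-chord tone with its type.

F5 (beat 2) — appoggiatura; A4 (beat 6) — passing tone; Eb5 (beat 9) — passing tone.

The harmony at that moment is E minor triad (E, G, B); F5 is not a chord tone.
It is approached by leap down from B5 and left by step up to G5.
Leap in, step out — an appoggiatura.
The harmony at that moment is G major triad (G, B, D); A4 is not a chord tone.
It is approached by step down from B4 and left by step down to G4.
Step in, step out in the same direction — a passing tone.
The harmony at that moment is D minor triad (D, F, A); Eb5 is not a chord tone.
It is approached by step up from D5 and left by step up to F5.
Step in, step out in the same direction — a passing tone.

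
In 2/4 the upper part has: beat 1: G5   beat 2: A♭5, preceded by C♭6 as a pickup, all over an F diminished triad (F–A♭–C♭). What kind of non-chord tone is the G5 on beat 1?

The harmony at that moment is F diminished triad (F, A♭, C♭); G5 is not a chord tone.
It is approached by leap down from C♭6 and left by step up to A♭5.
Leap in, step out, metrically accented — an appoggiatura.

Appoggiatura.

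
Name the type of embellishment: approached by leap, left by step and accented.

Approach: by leap. Departure: by step. Metric position: strong.
Leap in, step out, in a metrically strong position — an appoggiatura. (It is the mirror image of the escape tone, which steps in and leaps out from a weak position.)

Appoggiatura.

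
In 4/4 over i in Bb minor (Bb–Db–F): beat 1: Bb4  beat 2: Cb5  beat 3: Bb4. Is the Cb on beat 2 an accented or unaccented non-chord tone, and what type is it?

The harmony at that moment is Bb minor triad (Bb, Db, F); Cb5 is not a chord tone.
It is approached by step up from Bb4 and left by step down to Bb4.
Step away and step back to the same note — a neighbor tone (upper neighbor).
It falls on a weak beat, so it is unaccented.

Unaccented neighbor tone.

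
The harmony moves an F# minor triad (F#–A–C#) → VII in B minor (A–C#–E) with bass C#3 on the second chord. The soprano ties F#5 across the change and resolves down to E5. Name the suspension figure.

4–3 suspension.

At the second chord the bass is C#3. The suspended F#5 lies a fourth above the bass; after resolving down by step to E5, the interval above the bass becomes a third.
Suspension figures are named by those two intervals: 4–3.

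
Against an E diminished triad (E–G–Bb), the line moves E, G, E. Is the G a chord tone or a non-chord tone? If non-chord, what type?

Chord tone (the third of E diminished triad).

E diminished triad contains E, G, Bb; G is the third, so it is a chord tone.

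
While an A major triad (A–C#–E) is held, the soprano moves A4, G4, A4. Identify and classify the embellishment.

The harmony at that moment is A major triad (A, C#, E); G4 is not a chord tone.
It is approached by step down from A4 and left by step up to A4.
Step away and step back to the same note — a neighbor tone (lower neighbor).

G4 is a neighbor tone.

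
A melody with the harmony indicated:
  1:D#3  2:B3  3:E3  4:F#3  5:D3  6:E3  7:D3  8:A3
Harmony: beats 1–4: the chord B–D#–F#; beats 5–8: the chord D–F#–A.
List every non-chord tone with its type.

The harmony at that moment is B major triad (B, D#, F#); E3 is not a chord tone.
It is approached by leap down from B3 and left by step up to F#3.
Leap in, step out — an appoggiatura.
The harmony at that moment is D major triad (D, F#, A); E3 is not a chord tone.
It is approached by step up from D3 and left by step down to D3.
Step away and step back to the same note — a neighbor tone (upper neighbor).

E3 (beat 3) — appoggiatura; E3 (beat 6) — neighbor tone.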